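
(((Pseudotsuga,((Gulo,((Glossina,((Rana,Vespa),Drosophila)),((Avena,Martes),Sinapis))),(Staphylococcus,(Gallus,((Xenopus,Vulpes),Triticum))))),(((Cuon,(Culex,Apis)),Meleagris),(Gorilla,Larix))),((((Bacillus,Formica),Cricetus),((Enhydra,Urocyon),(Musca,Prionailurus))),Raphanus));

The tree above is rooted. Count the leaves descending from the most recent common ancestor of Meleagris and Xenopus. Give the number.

20

The MRCA of Meleagris and Xenopus is the node subtending ((Pseudotsuga,((Gulo,((Glossina,((Rana,Vespa),Drosophila)),((Avena,Martes),Sinapis))),(Staphylococcus,(Gallus,((Xenopus,Vulpes),Triticum))))),(((Cuon,(Culex,Apis)),Meleagris),(Gorilla,Larix))).
That clade contains 20 terminal taxa: Apis, Avena, Culex, Cuon, Drosophila, Gallus, Glossina, Gorilla, Gulo, Larix, Martes, Meleagris, Pseudotsuga, Rana, Sinapis, Staphylococcus, Triticum, Vespa, Vulpes, Xenopus.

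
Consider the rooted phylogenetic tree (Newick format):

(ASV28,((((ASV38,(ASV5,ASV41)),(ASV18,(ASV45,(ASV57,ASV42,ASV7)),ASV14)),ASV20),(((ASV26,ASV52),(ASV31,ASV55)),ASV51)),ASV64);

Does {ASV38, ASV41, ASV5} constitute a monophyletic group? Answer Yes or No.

The most recent common ancestor of these taxa subtends (ASV38,(ASV5,ASV41)).
That clade has exactly 3 tips — every listed taxon and nothing else — so the group is monophyletic.

Yes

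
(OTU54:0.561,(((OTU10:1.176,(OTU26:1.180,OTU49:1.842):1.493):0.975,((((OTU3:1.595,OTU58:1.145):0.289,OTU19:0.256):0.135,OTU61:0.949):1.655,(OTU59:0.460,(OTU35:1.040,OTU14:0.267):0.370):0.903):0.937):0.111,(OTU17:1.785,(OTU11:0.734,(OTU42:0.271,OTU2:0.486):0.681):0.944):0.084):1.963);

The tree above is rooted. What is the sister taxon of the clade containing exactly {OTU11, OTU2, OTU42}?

The clade containing exactly {OTU11, OTU2, OTU42} attaches to the tree at the node subtending (OTU17,(OTU11,(OTU42,OTU2))).
The other lineage descending from that same node — the sister group — is the single tip OTU17.

OTU17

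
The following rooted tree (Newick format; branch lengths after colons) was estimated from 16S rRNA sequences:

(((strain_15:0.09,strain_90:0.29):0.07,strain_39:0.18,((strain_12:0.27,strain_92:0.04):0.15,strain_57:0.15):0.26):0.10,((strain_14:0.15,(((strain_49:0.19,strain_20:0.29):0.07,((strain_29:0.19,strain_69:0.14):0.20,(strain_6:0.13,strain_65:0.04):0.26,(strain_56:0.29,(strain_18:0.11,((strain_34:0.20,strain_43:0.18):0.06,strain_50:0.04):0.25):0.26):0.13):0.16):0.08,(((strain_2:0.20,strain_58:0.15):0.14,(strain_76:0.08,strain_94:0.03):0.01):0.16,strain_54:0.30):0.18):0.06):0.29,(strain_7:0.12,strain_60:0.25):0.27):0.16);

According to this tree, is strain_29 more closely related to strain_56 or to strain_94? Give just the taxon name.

The MRCA of strain_29 and strain_56 subtends ((strain_29,strain_69),(strain_6,strain_65),(strain_56,(strain_18,((strain_34,strain_43),strain_50)))) (9 taxa).
The MRCA of strain_29 and strain_94 subtends (((strain_49,strain_20),((strain_29,strain_69),(strain_6,strain_65),(strain_56,(strain_18,((strain_34,strain_43),strain_50))))),(((strain_2,strain_58),(strain_76,strain_94)),strain_54)) (16 taxa).
The first is nested inside the second, so strain_29 shares a more recent common ancestor with strain_56.

strain_56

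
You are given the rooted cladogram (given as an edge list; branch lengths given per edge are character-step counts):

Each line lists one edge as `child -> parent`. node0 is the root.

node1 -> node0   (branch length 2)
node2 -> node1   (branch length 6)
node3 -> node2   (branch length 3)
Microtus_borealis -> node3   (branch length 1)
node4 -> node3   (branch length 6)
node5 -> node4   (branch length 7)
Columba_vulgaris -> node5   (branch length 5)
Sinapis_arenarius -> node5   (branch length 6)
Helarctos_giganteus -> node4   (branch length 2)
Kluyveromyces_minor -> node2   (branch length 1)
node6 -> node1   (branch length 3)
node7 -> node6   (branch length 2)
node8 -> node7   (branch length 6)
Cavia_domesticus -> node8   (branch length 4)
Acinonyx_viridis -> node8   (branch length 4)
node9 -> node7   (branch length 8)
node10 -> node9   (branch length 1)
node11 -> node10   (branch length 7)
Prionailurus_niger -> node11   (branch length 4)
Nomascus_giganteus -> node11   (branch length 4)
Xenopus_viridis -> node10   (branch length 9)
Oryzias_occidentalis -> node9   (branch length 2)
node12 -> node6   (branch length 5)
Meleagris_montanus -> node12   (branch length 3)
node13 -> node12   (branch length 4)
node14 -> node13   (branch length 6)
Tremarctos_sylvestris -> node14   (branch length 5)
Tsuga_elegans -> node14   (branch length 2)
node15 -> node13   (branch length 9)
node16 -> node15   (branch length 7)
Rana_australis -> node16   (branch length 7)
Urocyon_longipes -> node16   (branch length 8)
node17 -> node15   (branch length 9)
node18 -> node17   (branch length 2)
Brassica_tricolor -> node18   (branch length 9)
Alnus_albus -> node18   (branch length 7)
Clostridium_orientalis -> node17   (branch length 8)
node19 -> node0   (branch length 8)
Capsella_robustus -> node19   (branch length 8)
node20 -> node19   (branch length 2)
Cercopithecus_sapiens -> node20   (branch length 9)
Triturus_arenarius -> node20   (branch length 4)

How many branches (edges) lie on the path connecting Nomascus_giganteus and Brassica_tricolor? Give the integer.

The MRCA of Nomascus_giganteus and Brassica_tricolor is the node subtending (((Cavia_domesticus,Acinonyx_viridis),(((Prionailurus_niger,Nomascus_giganteus),Xenopus_viridis),Oryzias_occidentalis)),(Meleagris_montanus,((Tremarctos_sylvestris,Tsuga_elegans),((Rana_australis,Urocyon_longipes),((Brassica_tricolor,Alnus_albus),Clostridium_orientalis))))).
From Nomascus_giganteus up to that node: 5 branches. From Brassica_tricolor up to the same node: 6 branches. Total: 5 + 6 = 11.

11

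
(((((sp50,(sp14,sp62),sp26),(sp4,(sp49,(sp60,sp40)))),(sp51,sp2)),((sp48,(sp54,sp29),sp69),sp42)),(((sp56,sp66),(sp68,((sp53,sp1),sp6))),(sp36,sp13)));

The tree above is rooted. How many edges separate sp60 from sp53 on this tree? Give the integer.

The MRCA of sp60 and sp53 is the root of the tree.
From sp60 up to that node: 7 branches. From sp53 up to the same node: 6 branches. Total: 7 + 6 = 13.

13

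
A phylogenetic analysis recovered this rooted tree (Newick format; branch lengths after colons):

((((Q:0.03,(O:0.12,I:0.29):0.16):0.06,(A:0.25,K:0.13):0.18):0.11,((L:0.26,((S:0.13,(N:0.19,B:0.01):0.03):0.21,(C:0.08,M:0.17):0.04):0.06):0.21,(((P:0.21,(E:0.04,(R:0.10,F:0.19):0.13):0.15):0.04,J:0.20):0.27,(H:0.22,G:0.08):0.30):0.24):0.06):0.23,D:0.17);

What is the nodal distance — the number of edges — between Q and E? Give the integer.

9

The MRCA of Q and E is the node subtending (((Q,(O,I)),(A,K)),((L,((S,(N,B)),(C,M))),(((P,(E,(R,F))),J),(H,G)))).
From Q up to that node: 3 branches. From E up to the same node: 6 branches. Total: 3 + 6 = 9.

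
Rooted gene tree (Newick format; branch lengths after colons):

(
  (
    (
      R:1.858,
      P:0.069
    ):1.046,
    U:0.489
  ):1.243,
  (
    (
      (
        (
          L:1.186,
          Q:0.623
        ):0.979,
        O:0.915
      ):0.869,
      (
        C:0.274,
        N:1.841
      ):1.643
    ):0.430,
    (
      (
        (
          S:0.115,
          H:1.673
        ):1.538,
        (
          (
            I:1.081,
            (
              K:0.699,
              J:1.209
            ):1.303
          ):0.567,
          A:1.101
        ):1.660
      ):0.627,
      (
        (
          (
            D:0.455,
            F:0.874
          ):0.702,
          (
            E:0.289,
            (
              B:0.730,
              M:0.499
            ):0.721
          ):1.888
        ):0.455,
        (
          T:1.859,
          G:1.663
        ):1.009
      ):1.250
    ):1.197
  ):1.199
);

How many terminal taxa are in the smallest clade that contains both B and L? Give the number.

18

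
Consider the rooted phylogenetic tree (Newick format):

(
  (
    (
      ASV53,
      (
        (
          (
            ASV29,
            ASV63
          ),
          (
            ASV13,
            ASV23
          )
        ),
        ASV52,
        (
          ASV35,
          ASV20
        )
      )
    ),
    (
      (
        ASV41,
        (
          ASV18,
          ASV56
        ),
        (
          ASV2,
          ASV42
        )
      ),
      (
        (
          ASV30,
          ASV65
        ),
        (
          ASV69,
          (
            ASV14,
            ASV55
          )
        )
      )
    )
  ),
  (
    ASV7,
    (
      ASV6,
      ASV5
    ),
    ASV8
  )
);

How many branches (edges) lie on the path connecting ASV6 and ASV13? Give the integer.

9

The MRCA of ASV6 and ASV13 is the root of the tree.
From ASV6 up to that node: 3 branches. From ASV13 up to the same node: 6 branches. Total: 3 + 6 = 9.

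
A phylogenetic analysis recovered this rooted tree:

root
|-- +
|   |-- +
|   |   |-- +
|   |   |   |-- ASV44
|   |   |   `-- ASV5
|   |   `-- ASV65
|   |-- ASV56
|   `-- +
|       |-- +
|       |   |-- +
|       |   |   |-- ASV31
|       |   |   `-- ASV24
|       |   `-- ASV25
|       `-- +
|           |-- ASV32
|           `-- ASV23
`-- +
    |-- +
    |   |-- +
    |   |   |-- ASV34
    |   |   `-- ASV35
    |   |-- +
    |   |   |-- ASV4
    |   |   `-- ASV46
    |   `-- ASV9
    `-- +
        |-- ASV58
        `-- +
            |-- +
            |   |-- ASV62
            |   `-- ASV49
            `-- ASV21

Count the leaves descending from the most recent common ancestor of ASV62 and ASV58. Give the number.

The MRCA of ASV62 and ASV58 is the node subtending (ASV58,((ASV62,ASV49),ASV21)).
That clade contains 4 terminal taxa: ASV21, ASV49, ASV58, ASV62.

4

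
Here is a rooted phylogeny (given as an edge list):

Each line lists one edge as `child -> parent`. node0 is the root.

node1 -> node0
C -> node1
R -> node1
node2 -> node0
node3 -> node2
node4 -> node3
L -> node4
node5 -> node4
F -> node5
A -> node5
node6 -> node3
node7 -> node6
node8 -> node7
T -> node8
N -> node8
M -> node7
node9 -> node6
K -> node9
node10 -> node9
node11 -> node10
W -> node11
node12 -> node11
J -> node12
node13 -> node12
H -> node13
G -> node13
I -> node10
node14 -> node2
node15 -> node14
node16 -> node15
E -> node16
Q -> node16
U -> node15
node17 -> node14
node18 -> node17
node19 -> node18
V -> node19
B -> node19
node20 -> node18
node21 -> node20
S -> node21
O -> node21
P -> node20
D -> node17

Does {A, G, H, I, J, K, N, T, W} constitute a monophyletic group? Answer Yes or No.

No

The MRCA of the listed taxa subtends ((L,(F,A)),(((T,N),M),(K,((W,(J,(H,G))),I)))).
That clade also contains F, L, M, which are not in the proposed group, so the group is not monophyletic.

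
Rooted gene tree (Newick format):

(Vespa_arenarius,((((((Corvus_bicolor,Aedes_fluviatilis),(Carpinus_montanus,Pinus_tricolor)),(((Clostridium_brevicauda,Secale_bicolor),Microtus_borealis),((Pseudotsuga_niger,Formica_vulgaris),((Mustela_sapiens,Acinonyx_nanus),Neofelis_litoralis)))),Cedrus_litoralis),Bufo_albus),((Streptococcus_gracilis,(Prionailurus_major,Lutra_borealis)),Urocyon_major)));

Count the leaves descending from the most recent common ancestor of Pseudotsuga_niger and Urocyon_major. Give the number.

The MRCA of Pseudotsuga_niger and Urocyon_major is the node subtending ((((((Corvus_bicolor,Aedes_fluviatilis),(Carpinus_montanus,Pinus_tricolor)),(((Clostridium_brevicauda,Secale_bicolor),Microtus_borealis),((Pseudotsuga_niger,Formica_vulgaris),((Mustela_sapiens,Acinonyx_nanus),Neofelis_litoralis)))),Cedrus_litoralis),Bufo_albus),((Streptococcus_gracilis,(Prionailurus_major,Lutra_borealis)),Urocyon_major)).
That clade contains 18 terminal taxa: Acinonyx_nanus, Aedes_fluviatilis, Bufo_albus, Carpinus_montanus, Cedrus_litoralis, Clostridium_brevicauda, Corvus_bicolor, Formica_vulgaris, Lutra_borealis, Microtus_borealis, Mustela_sapiens, Neofelis_litoralis, Pinus_tricolor, Prionailurus_major, Pseudotsuga_niger, Secale_bicolor, Streptococcus_gracilis, Urocyon_major.

18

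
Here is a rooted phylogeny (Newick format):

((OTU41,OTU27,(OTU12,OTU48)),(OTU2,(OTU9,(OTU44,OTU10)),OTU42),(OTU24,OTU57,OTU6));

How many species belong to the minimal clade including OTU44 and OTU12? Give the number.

12

The MRCA of OTU44 and OTU12 is the root, so the clade is the entire tree.
That clade contains 12 terminal taxa: OTU10, OTU12, OTU2, OTU24, OTU27, OTU41, OTU42, OTU44, OTU48, OTU57, OTU6, OTU9.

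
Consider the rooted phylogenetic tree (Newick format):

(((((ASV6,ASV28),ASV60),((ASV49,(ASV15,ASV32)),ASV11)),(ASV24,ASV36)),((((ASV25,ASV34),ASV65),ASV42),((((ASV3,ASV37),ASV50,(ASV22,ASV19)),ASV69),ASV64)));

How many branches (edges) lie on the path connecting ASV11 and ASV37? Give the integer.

10

The MRCA of ASV11 and ASV37 is the root of the tree.
From ASV11 up to that node: 4 branches. From ASV37 up to the same node: 6 branches. Total: 4 + 6 = 10.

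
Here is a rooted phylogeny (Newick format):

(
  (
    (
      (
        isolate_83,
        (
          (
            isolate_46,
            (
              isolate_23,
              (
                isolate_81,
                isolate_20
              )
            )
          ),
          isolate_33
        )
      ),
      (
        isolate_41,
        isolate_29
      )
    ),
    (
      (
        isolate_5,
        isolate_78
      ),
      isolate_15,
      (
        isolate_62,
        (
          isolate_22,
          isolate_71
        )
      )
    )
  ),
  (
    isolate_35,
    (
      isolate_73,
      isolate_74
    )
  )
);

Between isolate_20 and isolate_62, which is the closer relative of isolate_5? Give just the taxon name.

isolate_62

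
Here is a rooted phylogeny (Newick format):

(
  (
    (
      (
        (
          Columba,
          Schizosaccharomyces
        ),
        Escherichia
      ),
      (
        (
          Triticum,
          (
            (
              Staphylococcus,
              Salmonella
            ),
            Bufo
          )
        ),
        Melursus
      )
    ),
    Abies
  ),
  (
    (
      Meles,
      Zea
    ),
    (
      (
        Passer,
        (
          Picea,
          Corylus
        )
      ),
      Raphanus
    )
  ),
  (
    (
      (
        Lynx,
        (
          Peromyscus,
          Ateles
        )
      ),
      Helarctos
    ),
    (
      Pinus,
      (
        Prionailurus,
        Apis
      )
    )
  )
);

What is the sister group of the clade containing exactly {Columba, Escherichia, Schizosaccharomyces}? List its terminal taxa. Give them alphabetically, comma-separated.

Bufo, Melursus, Salmonella, Staphylococcus, Triticum

The clade containing exactly {Columba, Escherichia, Schizosaccharomyces} attaches to the tree at the node subtending (((Columba,Schizosaccharomyces),Escherichia),((Triticum,((Staphylococcus,Salmonella),Bufo)),Melursus)).
The other lineage descending from that same node — the sister group — is ((Triticum,((Staphylococcus,Salmonella),Bufo)),Melursus); its 5 tips in alphabetical order are the answer.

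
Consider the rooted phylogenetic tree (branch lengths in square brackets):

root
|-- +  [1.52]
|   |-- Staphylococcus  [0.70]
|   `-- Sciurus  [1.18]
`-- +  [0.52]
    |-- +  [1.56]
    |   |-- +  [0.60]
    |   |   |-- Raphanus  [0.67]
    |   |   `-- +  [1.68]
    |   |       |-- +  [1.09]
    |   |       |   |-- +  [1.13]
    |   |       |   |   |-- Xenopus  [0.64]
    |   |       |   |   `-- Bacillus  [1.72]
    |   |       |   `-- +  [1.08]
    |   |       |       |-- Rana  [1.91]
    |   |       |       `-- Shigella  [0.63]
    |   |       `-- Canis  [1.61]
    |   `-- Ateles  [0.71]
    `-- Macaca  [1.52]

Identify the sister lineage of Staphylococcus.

Sciurus

Staphylococcus attaches to the tree at the node subtending (Staphylococcus,Sciurus).
The other lineage descending from that same node — the sister group — is the single tip Sciurus.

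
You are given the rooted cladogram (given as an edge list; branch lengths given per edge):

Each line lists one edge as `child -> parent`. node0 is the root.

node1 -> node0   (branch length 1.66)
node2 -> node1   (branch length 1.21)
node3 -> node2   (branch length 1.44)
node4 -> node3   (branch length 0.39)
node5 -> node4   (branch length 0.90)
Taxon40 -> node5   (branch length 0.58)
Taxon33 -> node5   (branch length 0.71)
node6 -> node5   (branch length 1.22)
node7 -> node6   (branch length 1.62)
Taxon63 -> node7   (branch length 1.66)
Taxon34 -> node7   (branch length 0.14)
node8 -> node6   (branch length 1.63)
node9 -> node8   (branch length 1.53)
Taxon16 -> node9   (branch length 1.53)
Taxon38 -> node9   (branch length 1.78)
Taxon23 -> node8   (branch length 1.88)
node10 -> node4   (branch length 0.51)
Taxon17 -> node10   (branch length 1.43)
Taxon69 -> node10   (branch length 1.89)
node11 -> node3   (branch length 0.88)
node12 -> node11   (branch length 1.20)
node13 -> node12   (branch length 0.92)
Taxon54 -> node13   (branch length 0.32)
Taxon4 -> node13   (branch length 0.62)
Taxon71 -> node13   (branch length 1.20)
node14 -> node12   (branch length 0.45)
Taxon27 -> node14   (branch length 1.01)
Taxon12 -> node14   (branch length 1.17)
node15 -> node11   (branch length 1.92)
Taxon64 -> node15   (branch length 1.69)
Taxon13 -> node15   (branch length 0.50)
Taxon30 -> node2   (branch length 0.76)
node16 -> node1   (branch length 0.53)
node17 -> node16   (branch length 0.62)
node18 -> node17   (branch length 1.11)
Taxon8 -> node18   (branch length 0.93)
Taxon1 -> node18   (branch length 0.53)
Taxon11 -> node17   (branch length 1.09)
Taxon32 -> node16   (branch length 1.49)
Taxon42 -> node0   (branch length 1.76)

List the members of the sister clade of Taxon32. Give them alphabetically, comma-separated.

Taxon32 attaches to the tree at the node subtending (((Taxon8,Taxon1),Taxon11),Taxon32).
The other lineage descending from that same node — the sister group — is ((Taxon8,Taxon1),Taxon11); its 3 tips in alphabetical order are the answer.

Taxon1, Taxon11, Taxon8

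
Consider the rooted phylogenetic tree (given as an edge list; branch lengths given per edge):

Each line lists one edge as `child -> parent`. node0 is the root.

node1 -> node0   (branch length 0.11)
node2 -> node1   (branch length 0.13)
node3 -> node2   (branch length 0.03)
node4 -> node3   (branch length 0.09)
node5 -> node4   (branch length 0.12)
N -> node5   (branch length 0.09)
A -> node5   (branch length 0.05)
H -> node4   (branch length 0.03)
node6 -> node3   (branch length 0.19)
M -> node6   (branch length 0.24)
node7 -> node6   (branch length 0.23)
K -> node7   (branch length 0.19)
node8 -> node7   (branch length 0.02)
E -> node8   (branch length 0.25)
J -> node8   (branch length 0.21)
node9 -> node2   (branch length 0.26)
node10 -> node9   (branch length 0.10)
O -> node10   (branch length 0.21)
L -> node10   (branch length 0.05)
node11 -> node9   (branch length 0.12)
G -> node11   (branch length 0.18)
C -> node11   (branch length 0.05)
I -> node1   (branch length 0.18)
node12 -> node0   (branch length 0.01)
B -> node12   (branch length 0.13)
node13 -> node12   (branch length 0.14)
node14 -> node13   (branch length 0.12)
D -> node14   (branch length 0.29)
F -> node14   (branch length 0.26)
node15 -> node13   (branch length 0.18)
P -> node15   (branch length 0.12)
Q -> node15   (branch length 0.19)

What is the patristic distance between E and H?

The path runs E → … → MRCA → … → H; the MRCA is the node subtending (((N,A),H),(M,(K,(E,J)))).
Branch lengths along that path: 0.25 + 0.02 + 0.23 + 0.19 + 0.09 + 0.03 = 0.81.

0.81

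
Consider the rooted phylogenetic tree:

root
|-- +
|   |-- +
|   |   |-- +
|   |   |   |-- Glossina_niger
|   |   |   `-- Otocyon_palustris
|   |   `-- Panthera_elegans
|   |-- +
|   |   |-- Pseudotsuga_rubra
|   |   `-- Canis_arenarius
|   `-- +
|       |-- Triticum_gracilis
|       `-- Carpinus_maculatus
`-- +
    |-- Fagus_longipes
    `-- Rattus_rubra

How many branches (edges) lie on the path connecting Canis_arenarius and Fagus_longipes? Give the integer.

5

The MRCA of Canis_arenarius and Fagus_longipes is the root of the tree.
From Canis_arenarius up to that node: 3 branches. From Fagus_longipes up to the same node: 2 branches. Total: 3 + 2 = 5.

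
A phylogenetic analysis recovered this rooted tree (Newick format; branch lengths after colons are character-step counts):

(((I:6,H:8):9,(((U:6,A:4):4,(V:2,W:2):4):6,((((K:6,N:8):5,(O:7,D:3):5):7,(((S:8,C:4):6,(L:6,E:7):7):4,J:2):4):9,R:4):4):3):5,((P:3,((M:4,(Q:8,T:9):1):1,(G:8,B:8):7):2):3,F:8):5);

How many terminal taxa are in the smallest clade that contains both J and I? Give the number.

The MRCA of J and I is the node subtending ((I,H),(((U,A),(V,W)),((((K,N),(O,D)),(((S,C),(L,E)),J)),R))).
That clade contains 16 terminal taxa: A, C, D, E, H, I, J, K, L, N, O, R, S, U, V, W.

16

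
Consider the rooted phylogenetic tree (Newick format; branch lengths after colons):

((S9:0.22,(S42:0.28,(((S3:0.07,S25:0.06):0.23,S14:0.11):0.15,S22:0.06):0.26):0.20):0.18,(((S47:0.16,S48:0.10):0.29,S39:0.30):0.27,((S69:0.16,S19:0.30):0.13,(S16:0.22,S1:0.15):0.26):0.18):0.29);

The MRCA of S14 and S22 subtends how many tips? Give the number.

The MRCA of S14 and S22 is the node subtending (((S3,S25),S14),S22).
That clade contains 4 terminal taxa: S14, S22, S25, S3.

4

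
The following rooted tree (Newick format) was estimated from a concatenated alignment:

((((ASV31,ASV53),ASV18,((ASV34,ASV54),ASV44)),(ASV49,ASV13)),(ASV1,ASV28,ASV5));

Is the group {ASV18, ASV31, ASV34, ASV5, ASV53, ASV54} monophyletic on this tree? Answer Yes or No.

No

The MRCA of the listed taxa is the root, so the smallest clade containing them is the whole tree.
That clade also contains ASV1, ASV13, ASV28, ASV44, ASV49, which are not in the proposed group, so the group is not monophyletic.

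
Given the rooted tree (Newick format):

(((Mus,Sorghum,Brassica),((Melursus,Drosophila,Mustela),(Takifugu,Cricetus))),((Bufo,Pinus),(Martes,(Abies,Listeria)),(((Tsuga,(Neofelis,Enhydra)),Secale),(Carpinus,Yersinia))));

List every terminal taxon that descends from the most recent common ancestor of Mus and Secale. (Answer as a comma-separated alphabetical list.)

Abies, Brassica, Bufo, Carpinus, Cricetus, Drosophila, Enhydra, Listeria, Martes, Melursus, Mus, Mustela, Neofelis, Pinus, Secale, Sorghum, Takifugu, Tsuga, Yersinia

Tracing Mus: it sits inside (Mus,Sorghum,Brassica).
Tracing Secale: it sits inside ((Tsuga,(Neofelis,Enhydra)),Secale).
The smallest clade enclosing both is the whole tree (their MRCA is the root), so the answer is all 19 tips in alphabetical order.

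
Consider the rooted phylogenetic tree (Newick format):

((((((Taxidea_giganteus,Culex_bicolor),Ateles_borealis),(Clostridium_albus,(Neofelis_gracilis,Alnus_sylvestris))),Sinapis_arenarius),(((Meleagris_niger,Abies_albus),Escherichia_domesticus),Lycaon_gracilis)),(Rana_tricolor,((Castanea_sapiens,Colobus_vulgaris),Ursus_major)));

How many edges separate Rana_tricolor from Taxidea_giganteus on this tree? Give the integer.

8

The MRCA of Rana_tricolor and Taxidea_giganteus is the root of the tree.
From Rana_tricolor up to that node: 2 branches. From Taxidea_giganteus up to the same node: 6 branches. Total: 2 + 6 = 8.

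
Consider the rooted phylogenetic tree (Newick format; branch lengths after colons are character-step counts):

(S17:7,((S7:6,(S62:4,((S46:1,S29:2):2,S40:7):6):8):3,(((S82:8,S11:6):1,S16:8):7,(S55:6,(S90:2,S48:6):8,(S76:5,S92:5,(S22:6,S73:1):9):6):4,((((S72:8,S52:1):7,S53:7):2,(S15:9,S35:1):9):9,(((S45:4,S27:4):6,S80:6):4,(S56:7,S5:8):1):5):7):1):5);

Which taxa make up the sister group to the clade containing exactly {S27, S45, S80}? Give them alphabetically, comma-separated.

The clade containing exactly {S27, S45, S80} attaches to the tree at the node subtending (((S45,S27),S80),(S56,S5)).
The other lineage descending from that same node — the sister group — is (S56,S5); its 2 tips in alphabetical order are the answer.

S5, S56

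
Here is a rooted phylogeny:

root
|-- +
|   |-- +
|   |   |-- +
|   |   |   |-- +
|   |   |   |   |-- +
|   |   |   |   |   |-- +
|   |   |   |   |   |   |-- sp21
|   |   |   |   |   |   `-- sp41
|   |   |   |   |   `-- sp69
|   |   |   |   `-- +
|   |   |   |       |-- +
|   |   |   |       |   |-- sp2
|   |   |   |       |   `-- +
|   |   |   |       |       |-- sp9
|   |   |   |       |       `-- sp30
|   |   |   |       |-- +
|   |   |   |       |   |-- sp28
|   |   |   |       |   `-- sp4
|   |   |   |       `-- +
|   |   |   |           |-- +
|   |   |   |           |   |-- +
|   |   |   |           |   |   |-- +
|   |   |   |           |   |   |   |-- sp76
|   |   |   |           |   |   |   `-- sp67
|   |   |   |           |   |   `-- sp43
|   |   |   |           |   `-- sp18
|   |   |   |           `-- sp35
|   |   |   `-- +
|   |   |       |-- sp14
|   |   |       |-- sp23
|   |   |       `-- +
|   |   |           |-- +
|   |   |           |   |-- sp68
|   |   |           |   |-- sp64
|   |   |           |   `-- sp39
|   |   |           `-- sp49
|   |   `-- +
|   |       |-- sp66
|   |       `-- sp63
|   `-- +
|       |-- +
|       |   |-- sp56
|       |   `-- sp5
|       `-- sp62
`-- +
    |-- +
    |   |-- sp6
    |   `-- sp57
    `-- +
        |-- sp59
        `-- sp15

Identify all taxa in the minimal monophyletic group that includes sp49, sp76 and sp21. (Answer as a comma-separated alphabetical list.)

Tracing sp49: it sits inside ((sp68,sp64,sp39),sp49).
Tracing sp76: it sits inside (sp76,sp67).
Tracing sp21: it sits inside (sp21,sp41).
The smallest clade enclosing all 3 is ((((sp21,sp41),sp69),((sp2,(sp9,sp30)),(sp28,sp4),((((sp76,sp67),sp43),sp18),sp35))),(sp14,sp23,((sp68,sp64,sp39),sp49))); the answer is its 19 terminal taxa in alphabetical order.

sp14, sp18, sp2, sp21, sp23, sp28, sp30, sp35, sp39, sp4, sp41, sp43, sp49, sp64, sp67, sp68, sp69, sp76, sp9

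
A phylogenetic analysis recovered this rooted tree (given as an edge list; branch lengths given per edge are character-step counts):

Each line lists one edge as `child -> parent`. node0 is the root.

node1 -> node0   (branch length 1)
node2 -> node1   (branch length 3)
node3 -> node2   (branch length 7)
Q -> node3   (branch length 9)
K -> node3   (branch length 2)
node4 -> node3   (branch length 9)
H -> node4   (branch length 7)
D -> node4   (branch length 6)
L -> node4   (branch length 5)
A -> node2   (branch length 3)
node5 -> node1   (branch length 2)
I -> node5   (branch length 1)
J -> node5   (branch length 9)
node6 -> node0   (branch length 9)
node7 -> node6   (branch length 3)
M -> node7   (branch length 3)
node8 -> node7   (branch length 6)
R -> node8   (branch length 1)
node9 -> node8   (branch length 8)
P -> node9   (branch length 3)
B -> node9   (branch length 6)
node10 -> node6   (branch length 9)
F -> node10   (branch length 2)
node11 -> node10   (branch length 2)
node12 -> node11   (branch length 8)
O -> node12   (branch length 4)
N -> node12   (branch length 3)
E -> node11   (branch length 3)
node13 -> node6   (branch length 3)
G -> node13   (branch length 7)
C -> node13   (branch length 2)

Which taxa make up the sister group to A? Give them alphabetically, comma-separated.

A attaches to the tree at the node subtending ((Q,K,(H,D,L)),A).
The other lineage descending from that same node — the sister group — is (Q,K,(H,D,L)); its 5 tips in alphabetical order are the answer.

D, H, K, L, Q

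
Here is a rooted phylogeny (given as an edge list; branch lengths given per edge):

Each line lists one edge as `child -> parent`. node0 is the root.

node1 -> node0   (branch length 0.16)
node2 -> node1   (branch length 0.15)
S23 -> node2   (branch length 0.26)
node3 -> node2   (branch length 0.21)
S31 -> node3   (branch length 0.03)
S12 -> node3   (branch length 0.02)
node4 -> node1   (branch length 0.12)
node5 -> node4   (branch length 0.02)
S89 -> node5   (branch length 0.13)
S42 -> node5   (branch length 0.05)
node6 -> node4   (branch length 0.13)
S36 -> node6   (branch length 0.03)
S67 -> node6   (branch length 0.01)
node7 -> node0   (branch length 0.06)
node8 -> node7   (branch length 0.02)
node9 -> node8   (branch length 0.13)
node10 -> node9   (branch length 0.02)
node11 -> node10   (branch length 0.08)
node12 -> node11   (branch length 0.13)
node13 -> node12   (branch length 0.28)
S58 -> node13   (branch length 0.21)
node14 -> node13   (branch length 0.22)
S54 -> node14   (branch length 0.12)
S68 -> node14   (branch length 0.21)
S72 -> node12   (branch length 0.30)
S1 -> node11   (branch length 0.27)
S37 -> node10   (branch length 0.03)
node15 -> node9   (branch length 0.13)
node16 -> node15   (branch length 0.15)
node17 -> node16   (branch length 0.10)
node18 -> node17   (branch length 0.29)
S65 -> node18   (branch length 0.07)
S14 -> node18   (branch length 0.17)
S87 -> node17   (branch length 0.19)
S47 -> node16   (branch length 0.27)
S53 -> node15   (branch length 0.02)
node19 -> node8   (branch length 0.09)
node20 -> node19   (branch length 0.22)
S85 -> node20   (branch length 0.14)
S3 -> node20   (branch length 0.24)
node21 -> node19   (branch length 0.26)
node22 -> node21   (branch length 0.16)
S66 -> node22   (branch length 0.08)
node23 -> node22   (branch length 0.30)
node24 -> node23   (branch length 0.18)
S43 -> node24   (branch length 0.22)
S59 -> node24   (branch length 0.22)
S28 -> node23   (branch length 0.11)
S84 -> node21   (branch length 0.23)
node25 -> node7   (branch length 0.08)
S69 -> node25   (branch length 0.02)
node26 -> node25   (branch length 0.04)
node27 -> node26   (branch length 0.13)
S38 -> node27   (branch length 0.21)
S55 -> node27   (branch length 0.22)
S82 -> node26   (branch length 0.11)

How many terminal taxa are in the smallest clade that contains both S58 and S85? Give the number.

The MRCA of S58 and S85 is the node subtending ((((((S58,(S54,S68)),S72),S1),S37),((((S65,S14),S87),S47),S53)),((S85,S3),((S66,((S43,S59),S28)),S84))).
That clade contains 18 terminal taxa: S1, S14, S28, S3, S37, S43, S47, S53, S54, S58, S59, S65, S66, S68, S72, S84, S85, S87.

18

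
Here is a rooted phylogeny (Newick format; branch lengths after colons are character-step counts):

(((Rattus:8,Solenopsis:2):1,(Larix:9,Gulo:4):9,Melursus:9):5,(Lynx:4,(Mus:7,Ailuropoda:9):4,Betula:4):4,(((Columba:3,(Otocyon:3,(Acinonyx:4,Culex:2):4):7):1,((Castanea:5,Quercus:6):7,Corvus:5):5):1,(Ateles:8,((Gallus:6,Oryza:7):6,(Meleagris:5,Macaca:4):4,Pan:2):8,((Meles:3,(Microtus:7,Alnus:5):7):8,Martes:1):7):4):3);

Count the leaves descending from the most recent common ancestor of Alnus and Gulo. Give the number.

26

The MRCA of Alnus and Gulo is the root, so the clade is the entire tree.
That clade contains 26 terminal taxa: Acinonyx, Ailuropoda, Alnus, Ateles, Betula, Castanea, Columba, Corvus, Culex, Gallus, Gulo, Larix, Lynx, Macaca, Martes, Meleagris, Meles, Melursus, Microtus, Mus, Oryza, Otocyon, Pan, Quercus, Rattus, Solenopsis.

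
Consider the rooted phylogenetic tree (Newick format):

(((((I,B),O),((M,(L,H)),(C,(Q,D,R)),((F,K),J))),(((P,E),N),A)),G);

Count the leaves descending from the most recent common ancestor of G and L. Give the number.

The MRCA of G and L is the root, so the clade is the entire tree.
That clade contains 18 terminal taxa: A, B, C, D, E, F, G, H, I, J, K, L, M, N, O, P, Q, R.

18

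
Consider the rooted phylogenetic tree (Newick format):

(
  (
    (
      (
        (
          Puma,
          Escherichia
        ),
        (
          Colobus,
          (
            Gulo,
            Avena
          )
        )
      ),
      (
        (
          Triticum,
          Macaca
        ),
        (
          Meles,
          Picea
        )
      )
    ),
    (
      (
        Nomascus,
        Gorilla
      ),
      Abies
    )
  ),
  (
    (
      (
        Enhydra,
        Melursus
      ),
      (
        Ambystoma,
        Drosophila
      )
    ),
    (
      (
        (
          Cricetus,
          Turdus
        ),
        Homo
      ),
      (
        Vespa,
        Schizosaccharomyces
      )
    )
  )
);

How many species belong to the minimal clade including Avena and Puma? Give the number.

The MRCA of Avena and Puma is the node subtending ((Puma,Escherichia),(Colobus,(Gulo,Avena))).
That clade contains 5 terminal taxa: Avena, Colobus, Escherichia, Gulo, Puma.

5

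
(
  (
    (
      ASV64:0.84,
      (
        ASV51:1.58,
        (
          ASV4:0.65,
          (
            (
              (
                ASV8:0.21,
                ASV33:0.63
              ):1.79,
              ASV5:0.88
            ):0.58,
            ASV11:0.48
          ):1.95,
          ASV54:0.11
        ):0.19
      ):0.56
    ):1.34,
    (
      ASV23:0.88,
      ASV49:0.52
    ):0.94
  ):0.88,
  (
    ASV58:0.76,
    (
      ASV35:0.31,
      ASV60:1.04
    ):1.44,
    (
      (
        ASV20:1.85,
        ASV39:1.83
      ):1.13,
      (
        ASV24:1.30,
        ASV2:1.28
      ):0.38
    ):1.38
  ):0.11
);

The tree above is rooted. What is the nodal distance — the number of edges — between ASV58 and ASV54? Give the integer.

7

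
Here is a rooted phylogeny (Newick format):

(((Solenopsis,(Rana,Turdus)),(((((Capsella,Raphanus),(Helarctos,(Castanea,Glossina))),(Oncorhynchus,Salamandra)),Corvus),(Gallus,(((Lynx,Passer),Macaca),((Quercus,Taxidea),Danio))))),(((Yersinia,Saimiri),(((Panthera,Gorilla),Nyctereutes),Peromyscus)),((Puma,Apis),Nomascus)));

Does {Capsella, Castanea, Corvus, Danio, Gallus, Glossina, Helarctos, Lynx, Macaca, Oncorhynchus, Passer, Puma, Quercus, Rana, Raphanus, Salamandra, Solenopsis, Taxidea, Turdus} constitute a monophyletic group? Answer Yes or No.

No

The MRCA of the listed taxa is the root, so the smallest clade containing them is the whole tree.
That clade also contains Apis, Gorilla, Nomascus, Nyctereutes, Panthera, Peromyscus, Saimiri, Yersinia, which are not in the proposed group, so the group is not monophyletic.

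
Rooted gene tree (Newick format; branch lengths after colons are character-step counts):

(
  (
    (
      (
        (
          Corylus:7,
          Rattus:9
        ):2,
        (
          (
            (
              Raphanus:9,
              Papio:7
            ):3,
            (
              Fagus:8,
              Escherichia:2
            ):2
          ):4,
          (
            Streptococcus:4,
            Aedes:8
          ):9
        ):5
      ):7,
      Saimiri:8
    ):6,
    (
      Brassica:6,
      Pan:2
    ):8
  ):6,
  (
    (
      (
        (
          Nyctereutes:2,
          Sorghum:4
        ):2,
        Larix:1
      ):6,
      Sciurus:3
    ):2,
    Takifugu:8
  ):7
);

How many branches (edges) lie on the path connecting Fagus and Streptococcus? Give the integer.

5

The MRCA of Fagus and Streptococcus is the node subtending (((Raphanus,Papio),(Fagus,Escherichia)),(Streptococcus,Aedes)).
From Fagus up to that node: 3 branches. From Streptococcus up to the same node: 2 branches. Total: 3 + 2 = 5.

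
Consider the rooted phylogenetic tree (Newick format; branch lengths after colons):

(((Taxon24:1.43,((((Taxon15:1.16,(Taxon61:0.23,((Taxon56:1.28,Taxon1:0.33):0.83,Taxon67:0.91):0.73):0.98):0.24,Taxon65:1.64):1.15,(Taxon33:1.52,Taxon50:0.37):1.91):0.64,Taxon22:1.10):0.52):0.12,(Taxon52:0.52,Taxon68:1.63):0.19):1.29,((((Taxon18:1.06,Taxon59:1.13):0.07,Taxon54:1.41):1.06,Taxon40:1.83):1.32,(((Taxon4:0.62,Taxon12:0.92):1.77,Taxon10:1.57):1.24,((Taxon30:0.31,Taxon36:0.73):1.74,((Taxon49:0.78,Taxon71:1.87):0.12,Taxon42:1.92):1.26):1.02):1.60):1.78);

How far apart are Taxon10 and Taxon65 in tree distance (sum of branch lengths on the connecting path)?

11.55

The path runs Taxon10 → … → MRCA → … → Taxon65; the MRCA is the root of the tree.
Branch lengths along that path: 1.57 + 1.24 + 1.60 + 1.78 + 1.29 + 0.12 + 0.52 + 0.64 + 1.15 + 1.64 = 11.55.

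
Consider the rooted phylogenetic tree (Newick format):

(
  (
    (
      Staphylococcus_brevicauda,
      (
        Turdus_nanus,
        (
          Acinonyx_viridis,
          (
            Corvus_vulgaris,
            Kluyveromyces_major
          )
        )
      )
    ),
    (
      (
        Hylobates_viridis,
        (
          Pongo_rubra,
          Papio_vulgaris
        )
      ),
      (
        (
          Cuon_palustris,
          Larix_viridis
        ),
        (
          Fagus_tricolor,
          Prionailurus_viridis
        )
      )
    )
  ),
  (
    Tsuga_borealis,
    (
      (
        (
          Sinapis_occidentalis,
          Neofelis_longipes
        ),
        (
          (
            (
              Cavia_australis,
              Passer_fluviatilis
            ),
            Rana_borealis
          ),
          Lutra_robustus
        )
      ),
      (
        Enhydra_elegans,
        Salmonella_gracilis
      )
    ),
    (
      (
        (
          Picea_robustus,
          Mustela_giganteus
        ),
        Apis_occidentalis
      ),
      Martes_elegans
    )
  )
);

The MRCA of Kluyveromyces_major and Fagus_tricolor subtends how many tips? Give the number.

12

The MRCA of Kluyveromyces_major and Fagus_tricolor is the node subtending ((Staphylococcus_brevicauda,(Turdus_nanus,(Acinonyx_viridis,(Corvus_vulgaris,Kluyveromyces_major)))),((Hylobates_viridis,(Pongo_rubra,Papio_vulgaris)),((Cuon_palustris,Larix_viridis),(Fagus_tricolor,Prionailurus_viridis)))).
That clade contains 12 terminal taxa: Acinonyx_viridis, Corvus_vulgaris, Cuon_palustris, Fagus_tricolor, Hylobates_viridis, Kluyveromyces_major, Larix_viridis, Papio_vulgaris, Pongo_rubra, Prionailurus_viridis, Staphylococcus_brevicauda, Turdus_nanus.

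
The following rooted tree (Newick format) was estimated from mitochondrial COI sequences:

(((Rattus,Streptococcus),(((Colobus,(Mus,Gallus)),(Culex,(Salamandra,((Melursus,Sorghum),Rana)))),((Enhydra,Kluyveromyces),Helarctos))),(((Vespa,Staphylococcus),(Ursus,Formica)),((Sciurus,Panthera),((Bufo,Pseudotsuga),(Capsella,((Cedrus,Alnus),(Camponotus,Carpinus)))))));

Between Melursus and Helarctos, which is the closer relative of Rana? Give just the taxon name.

Melursus

The MRCA of Rana and Melursus subtends ((Melursus,Sorghum),Rana) (3 taxa).
The MRCA of Rana and Helarctos subtends (((Colobus,(Mus,Gallus)),(Culex,(Salamandra,((Melursus,Sorghum),Rana)))),((Enhydra,Kluyveromyces),Helarctos)) (11 taxa).
The first is nested inside the second, so Rana shares a more recent common ancestor with Melursus.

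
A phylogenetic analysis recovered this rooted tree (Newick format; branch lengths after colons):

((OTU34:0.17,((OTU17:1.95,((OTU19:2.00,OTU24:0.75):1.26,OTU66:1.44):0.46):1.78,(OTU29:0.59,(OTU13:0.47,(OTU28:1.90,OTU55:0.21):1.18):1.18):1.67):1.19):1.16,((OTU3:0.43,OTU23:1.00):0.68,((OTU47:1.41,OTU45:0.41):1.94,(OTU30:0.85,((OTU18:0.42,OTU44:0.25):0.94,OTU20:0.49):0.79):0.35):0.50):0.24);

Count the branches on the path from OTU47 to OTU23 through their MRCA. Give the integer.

The MRCA of OTU47 and OTU23 is the node subtending ((OTU3,OTU23),((OTU47,OTU45),(OTU30,((OTU18,OTU44),OTU20)))).
From OTU47 up to that node: 3 branches. From OTU23 up to the same node: 2 branches. Total: 3 + 2 = 5.

5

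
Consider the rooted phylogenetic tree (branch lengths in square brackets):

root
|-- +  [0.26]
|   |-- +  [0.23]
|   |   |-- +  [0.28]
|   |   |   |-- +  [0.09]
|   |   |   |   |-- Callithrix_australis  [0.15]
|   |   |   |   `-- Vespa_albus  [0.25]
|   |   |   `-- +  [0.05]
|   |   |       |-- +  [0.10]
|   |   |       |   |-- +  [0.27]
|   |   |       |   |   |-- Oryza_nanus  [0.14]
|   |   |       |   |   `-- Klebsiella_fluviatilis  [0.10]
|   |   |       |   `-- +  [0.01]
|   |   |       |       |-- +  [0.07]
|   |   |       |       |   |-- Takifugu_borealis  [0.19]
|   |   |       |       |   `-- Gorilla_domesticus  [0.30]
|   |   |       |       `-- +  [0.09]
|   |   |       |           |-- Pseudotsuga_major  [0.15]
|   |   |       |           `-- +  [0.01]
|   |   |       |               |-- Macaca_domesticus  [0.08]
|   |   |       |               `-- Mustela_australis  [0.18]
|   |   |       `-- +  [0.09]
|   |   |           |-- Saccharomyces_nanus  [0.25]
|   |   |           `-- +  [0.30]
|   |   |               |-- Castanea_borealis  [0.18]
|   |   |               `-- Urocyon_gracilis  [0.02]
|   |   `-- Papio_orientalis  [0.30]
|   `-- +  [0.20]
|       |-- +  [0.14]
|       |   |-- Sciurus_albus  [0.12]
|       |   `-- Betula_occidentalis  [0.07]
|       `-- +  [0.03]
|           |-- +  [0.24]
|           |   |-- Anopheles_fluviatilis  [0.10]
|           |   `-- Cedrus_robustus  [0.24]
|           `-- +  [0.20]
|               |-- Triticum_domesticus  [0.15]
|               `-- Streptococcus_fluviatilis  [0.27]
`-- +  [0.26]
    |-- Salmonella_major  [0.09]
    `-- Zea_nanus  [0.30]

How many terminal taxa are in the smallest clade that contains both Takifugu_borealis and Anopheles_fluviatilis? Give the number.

The MRCA of Takifugu_borealis and Anopheles_fluviatilis is the node subtending ((((Callithrix_australis,Vespa_albus),(((Oryza_nanus,Klebsiella_fluviatilis),((Takifugu_borealis,Gorilla_domesticus),(Pseudotsuga_major,(Macaca_domesticus,Mustela_australis)))),(Saccharomyces_nanus,(Castanea_borealis,Urocyon_gracilis)))),Papio_orientalis),((Sciurus_albus,Betula_occidentalis),((Anopheles_fluviatilis,Cedrus_robustus),(Triticum_domesticus,Streptococcus_fluviatilis)))).
That clade contains 19 terminal taxa: Anopheles_fluviatilis, Betula_occidentalis, Callithrix_australis, Castanea_borealis, Cedrus_robustus, Gorilla_domesticus, Klebsiella_fluviatilis, Macaca_domesticus, Mustela_australis, Oryza_nanus, Papio_orientalis, Pseudotsuga_major, Saccharomyces_nanus, Sciurus_albus, Streptococcus_fluviatilis, Takifugu_borealis, Triticum_domesticus, Urocyon_gracilis, Vespa_albus.

19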